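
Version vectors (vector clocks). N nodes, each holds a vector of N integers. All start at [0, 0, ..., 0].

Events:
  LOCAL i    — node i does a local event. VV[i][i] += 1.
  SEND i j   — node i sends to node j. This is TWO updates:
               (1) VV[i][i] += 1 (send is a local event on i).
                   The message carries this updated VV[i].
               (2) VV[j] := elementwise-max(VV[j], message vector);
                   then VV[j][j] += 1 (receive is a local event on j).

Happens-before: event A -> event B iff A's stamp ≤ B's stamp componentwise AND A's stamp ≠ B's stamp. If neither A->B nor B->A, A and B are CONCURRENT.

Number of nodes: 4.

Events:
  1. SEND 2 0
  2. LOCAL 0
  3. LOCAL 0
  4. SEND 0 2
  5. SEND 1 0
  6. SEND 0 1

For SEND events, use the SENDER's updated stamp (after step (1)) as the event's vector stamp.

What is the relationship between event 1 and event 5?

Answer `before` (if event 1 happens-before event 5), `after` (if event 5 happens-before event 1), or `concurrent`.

Answer: concurrent

Derivation:
Initial: VV[0]=[0, 0, 0, 0]
Initial: VV[1]=[0, 0, 0, 0]
Initial: VV[2]=[0, 0, 0, 0]
Initial: VV[3]=[0, 0, 0, 0]
Event 1: SEND 2->0: VV[2][2]++ -> VV[2]=[0, 0, 1, 0], msg_vec=[0, 0, 1, 0]; VV[0]=max(VV[0],msg_vec) then VV[0][0]++ -> VV[0]=[1, 0, 1, 0]
Event 2: LOCAL 0: VV[0][0]++ -> VV[0]=[2, 0, 1, 0]
Event 3: LOCAL 0: VV[0][0]++ -> VV[0]=[3, 0, 1, 0]
Event 4: SEND 0->2: VV[0][0]++ -> VV[0]=[4, 0, 1, 0], msg_vec=[4, 0, 1, 0]; VV[2]=max(VV[2],msg_vec) then VV[2][2]++ -> VV[2]=[4, 0, 2, 0]
Event 5: SEND 1->0: VV[1][1]++ -> VV[1]=[0, 1, 0, 0], msg_vec=[0, 1, 0, 0]; VV[0]=max(VV[0],msg_vec) then VV[0][0]++ -> VV[0]=[5, 1, 1, 0]
Event 6: SEND 0->1: VV[0][0]++ -> VV[0]=[6, 1, 1, 0], msg_vec=[6, 1, 1, 0]; VV[1]=max(VV[1],msg_vec) then VV[1][1]++ -> VV[1]=[6, 2, 1, 0]
Event 1 stamp: [0, 0, 1, 0]
Event 5 stamp: [0, 1, 0, 0]
[0, 0, 1, 0] <= [0, 1, 0, 0]? False
[0, 1, 0, 0] <= [0, 0, 1, 0]? False
Relation: concurrent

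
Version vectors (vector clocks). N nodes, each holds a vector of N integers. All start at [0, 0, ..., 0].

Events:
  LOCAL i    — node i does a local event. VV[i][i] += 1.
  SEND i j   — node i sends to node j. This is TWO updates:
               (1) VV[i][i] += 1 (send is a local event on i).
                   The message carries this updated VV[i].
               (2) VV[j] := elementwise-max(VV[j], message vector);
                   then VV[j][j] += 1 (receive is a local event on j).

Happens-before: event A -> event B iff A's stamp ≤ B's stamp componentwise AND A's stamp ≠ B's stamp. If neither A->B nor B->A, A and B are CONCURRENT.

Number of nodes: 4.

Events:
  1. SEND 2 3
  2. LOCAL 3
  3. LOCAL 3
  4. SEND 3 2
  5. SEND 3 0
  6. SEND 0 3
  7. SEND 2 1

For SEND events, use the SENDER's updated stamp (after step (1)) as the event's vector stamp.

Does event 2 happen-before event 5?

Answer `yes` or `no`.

Initial: VV[0]=[0, 0, 0, 0]
Initial: VV[1]=[0, 0, 0, 0]
Initial: VV[2]=[0, 0, 0, 0]
Initial: VV[3]=[0, 0, 0, 0]
Event 1: SEND 2->3: VV[2][2]++ -> VV[2]=[0, 0, 1, 0], msg_vec=[0, 0, 1, 0]; VV[3]=max(VV[3],msg_vec) then VV[3][3]++ -> VV[3]=[0, 0, 1, 1]
Event 2: LOCAL 3: VV[3][3]++ -> VV[3]=[0, 0, 1, 2]
Event 3: LOCAL 3: VV[3][3]++ -> VV[3]=[0, 0, 1, 3]
Event 4: SEND 3->2: VV[3][3]++ -> VV[3]=[0, 0, 1, 4], msg_vec=[0, 0, 1, 4]; VV[2]=max(VV[2],msg_vec) then VV[2][2]++ -> VV[2]=[0, 0, 2, 4]
Event 5: SEND 3->0: VV[3][3]++ -> VV[3]=[0, 0, 1, 5], msg_vec=[0, 0, 1, 5]; VV[0]=max(VV[0],msg_vec) then VV[0][0]++ -> VV[0]=[1, 0, 1, 5]
Event 6: SEND 0->3: VV[0][0]++ -> VV[0]=[2, 0, 1, 5], msg_vec=[2, 0, 1, 5]; VV[3]=max(VV[3],msg_vec) then VV[3][3]++ -> VV[3]=[2, 0, 1, 6]
Event 7: SEND 2->1: VV[2][2]++ -> VV[2]=[0, 0, 3, 4], msg_vec=[0, 0, 3, 4]; VV[1]=max(VV[1],msg_vec) then VV[1][1]++ -> VV[1]=[0, 1, 3, 4]
Event 2 stamp: [0, 0, 1, 2]
Event 5 stamp: [0, 0, 1, 5]
[0, 0, 1, 2] <= [0, 0, 1, 5]? True. Equal? False. Happens-before: True

Answer: yes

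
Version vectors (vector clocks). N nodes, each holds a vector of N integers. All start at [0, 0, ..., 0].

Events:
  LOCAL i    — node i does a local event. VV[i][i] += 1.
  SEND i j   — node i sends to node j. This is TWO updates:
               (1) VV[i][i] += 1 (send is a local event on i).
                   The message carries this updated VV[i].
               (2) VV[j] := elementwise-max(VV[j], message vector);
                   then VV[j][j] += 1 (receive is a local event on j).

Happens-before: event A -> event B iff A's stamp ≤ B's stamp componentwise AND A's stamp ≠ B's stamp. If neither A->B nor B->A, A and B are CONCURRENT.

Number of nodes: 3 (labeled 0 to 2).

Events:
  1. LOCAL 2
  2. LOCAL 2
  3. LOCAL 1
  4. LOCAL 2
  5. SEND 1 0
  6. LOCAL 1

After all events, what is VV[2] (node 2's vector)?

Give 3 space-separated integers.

Initial: VV[0]=[0, 0, 0]
Initial: VV[1]=[0, 0, 0]
Initial: VV[2]=[0, 0, 0]
Event 1: LOCAL 2: VV[2][2]++ -> VV[2]=[0, 0, 1]
Event 2: LOCAL 2: VV[2][2]++ -> VV[2]=[0, 0, 2]
Event 3: LOCAL 1: VV[1][1]++ -> VV[1]=[0, 1, 0]
Event 4: LOCAL 2: VV[2][2]++ -> VV[2]=[0, 0, 3]
Event 5: SEND 1->0: VV[1][1]++ -> VV[1]=[0, 2, 0], msg_vec=[0, 2, 0]; VV[0]=max(VV[0],msg_vec) then VV[0][0]++ -> VV[0]=[1, 2, 0]
Event 6: LOCAL 1: VV[1][1]++ -> VV[1]=[0, 3, 0]
Final vectors: VV[0]=[1, 2, 0]; VV[1]=[0, 3, 0]; VV[2]=[0, 0, 3]

Answer: 0 0 3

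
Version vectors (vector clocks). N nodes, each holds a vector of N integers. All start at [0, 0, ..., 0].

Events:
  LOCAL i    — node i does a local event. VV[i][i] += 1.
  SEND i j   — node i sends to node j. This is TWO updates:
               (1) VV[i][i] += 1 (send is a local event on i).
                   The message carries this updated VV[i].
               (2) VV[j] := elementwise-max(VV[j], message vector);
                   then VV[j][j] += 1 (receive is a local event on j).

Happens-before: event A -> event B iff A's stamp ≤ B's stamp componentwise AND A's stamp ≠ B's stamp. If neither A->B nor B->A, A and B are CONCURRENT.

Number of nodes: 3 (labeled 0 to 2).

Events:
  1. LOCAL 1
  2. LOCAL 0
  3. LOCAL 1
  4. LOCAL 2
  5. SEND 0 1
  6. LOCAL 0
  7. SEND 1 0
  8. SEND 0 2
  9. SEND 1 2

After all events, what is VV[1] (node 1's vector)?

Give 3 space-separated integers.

Answer: 2 5 0

Derivation:
Initial: VV[0]=[0, 0, 0]
Initial: VV[1]=[0, 0, 0]
Initial: VV[2]=[0, 0, 0]
Event 1: LOCAL 1: VV[1][1]++ -> VV[1]=[0, 1, 0]
Event 2: LOCAL 0: VV[0][0]++ -> VV[0]=[1, 0, 0]
Event 3: LOCAL 1: VV[1][1]++ -> VV[1]=[0, 2, 0]
Event 4: LOCAL 2: VV[2][2]++ -> VV[2]=[0, 0, 1]
Event 5: SEND 0->1: VV[0][0]++ -> VV[0]=[2, 0, 0], msg_vec=[2, 0, 0]; VV[1]=max(VV[1],msg_vec) then VV[1][1]++ -> VV[1]=[2, 3, 0]
Event 6: LOCAL 0: VV[0][0]++ -> VV[0]=[3, 0, 0]
Event 7: SEND 1->0: VV[1][1]++ -> VV[1]=[2, 4, 0], msg_vec=[2, 4, 0]; VV[0]=max(VV[0],msg_vec) then VV[0][0]++ -> VV[0]=[4, 4, 0]
Event 8: SEND 0->2: VV[0][0]++ -> VV[0]=[5, 4, 0], msg_vec=[5, 4, 0]; VV[2]=max(VV[2],msg_vec) then VV[2][2]++ -> VV[2]=[5, 4, 2]
Event 9: SEND 1->2: VV[1][1]++ -> VV[1]=[2, 5, 0], msg_vec=[2, 5, 0]; VV[2]=max(VV[2],msg_vec) then VV[2][2]++ -> VV[2]=[5, 5, 3]
Final vectors: VV[0]=[5, 4, 0]; VV[1]=[2, 5, 0]; VV[2]=[5, 5, 3]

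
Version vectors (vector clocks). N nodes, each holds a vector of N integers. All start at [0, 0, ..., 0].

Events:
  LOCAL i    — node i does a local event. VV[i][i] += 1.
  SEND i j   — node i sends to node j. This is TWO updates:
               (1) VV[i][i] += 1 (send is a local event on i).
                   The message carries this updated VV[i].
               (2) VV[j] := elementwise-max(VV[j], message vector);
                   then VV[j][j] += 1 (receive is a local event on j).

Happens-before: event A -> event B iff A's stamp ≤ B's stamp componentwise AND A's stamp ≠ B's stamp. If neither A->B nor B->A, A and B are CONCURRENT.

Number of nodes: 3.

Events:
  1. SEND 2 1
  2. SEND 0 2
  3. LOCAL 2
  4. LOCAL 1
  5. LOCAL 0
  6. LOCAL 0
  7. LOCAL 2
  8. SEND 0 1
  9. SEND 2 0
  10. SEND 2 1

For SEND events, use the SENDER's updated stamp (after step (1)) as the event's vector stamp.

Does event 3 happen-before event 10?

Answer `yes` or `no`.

Initial: VV[0]=[0, 0, 0]
Initial: VV[1]=[0, 0, 0]
Initial: VV[2]=[0, 0, 0]
Event 1: SEND 2->1: VV[2][2]++ -> VV[2]=[0, 0, 1], msg_vec=[0, 0, 1]; VV[1]=max(VV[1],msg_vec) then VV[1][1]++ -> VV[1]=[0, 1, 1]
Event 2: SEND 0->2: VV[0][0]++ -> VV[0]=[1, 0, 0], msg_vec=[1, 0, 0]; VV[2]=max(VV[2],msg_vec) then VV[2][2]++ -> VV[2]=[1, 0, 2]
Event 3: LOCAL 2: VV[2][2]++ -> VV[2]=[1, 0, 3]
Event 4: LOCAL 1: VV[1][1]++ -> VV[1]=[0, 2, 1]
Event 5: LOCAL 0: VV[0][0]++ -> VV[0]=[2, 0, 0]
Event 6: LOCAL 0: VV[0][0]++ -> VV[0]=[3, 0, 0]
Event 7: LOCAL 2: VV[2][2]++ -> VV[2]=[1, 0, 4]
Event 8: SEND 0->1: VV[0][0]++ -> VV[0]=[4, 0, 0], msg_vec=[4, 0, 0]; VV[1]=max(VV[1],msg_vec) then VV[1][1]++ -> VV[1]=[4, 3, 1]
Event 9: SEND 2->0: VV[2][2]++ -> VV[2]=[1, 0, 5], msg_vec=[1, 0, 5]; VV[0]=max(VV[0],msg_vec) then VV[0][0]++ -> VV[0]=[5, 0, 5]
Event 10: SEND 2->1: VV[2][2]++ -> VV[2]=[1, 0, 6], msg_vec=[1, 0, 6]; VV[1]=max(VV[1],msg_vec) then VV[1][1]++ -> VV[1]=[4, 4, 6]
Event 3 stamp: [1, 0, 3]
Event 10 stamp: [1, 0, 6]
[1, 0, 3] <= [1, 0, 6]? True. Equal? False. Happens-before: True

Answer: yes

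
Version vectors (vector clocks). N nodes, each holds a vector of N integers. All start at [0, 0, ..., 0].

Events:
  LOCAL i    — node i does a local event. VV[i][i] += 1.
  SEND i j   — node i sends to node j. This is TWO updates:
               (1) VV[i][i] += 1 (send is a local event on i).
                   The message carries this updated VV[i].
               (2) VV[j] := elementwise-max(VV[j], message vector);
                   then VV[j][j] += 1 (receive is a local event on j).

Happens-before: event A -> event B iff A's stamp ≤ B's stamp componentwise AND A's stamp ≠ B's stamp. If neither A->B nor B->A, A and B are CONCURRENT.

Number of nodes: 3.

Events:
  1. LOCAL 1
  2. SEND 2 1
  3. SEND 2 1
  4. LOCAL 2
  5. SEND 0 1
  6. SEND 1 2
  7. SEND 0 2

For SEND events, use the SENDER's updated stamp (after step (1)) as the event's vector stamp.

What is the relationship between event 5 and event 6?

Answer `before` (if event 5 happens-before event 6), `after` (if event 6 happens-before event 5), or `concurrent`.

Initial: VV[0]=[0, 0, 0]
Initial: VV[1]=[0, 0, 0]
Initial: VV[2]=[0, 0, 0]
Event 1: LOCAL 1: VV[1][1]++ -> VV[1]=[0, 1, 0]
Event 2: SEND 2->1: VV[2][2]++ -> VV[2]=[0, 0, 1], msg_vec=[0, 0, 1]; VV[1]=max(VV[1],msg_vec) then VV[1][1]++ -> VV[1]=[0, 2, 1]
Event 3: SEND 2->1: VV[2][2]++ -> VV[2]=[0, 0, 2], msg_vec=[0, 0, 2]; VV[1]=max(VV[1],msg_vec) then VV[1][1]++ -> VV[1]=[0, 3, 2]
Event 4: LOCAL 2: VV[2][2]++ -> VV[2]=[0, 0, 3]
Event 5: SEND 0->1: VV[0][0]++ -> VV[0]=[1, 0, 0], msg_vec=[1, 0, 0]; VV[1]=max(VV[1],msg_vec) then VV[1][1]++ -> VV[1]=[1, 4, 2]
Event 6: SEND 1->2: VV[1][1]++ -> VV[1]=[1, 5, 2], msg_vec=[1, 5, 2]; VV[2]=max(VV[2],msg_vec) then VV[2][2]++ -> VV[2]=[1, 5, 4]
Event 7: SEND 0->2: VV[0][0]++ -> VV[0]=[2, 0, 0], msg_vec=[2, 0, 0]; VV[2]=max(VV[2],msg_vec) then VV[2][2]++ -> VV[2]=[2, 5, 5]
Event 5 stamp: [1, 0, 0]
Event 6 stamp: [1, 5, 2]
[1, 0, 0] <= [1, 5, 2]? True
[1, 5, 2] <= [1, 0, 0]? False
Relation: before

Answer: before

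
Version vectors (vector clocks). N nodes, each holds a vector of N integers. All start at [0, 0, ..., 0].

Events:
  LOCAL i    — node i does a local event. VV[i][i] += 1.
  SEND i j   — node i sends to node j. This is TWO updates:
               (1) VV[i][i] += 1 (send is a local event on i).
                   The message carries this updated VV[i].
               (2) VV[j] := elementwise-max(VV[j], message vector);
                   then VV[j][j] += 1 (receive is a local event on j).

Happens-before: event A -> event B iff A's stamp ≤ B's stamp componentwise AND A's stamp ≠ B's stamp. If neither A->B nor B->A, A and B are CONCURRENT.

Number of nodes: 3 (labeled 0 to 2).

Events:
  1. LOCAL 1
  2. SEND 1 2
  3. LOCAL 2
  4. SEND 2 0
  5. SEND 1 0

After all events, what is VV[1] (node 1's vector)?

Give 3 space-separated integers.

Answer: 0 3 0

Derivation:
Initial: VV[0]=[0, 0, 0]
Initial: VV[1]=[0, 0, 0]
Initial: VV[2]=[0, 0, 0]
Event 1: LOCAL 1: VV[1][1]++ -> VV[1]=[0, 1, 0]
Event 2: SEND 1->2: VV[1][1]++ -> VV[1]=[0, 2, 0], msg_vec=[0, 2, 0]; VV[2]=max(VV[2],msg_vec) then VV[2][2]++ -> VV[2]=[0, 2, 1]
Event 3: LOCAL 2: VV[2][2]++ -> VV[2]=[0, 2, 2]
Event 4: SEND 2->0: VV[2][2]++ -> VV[2]=[0, 2, 3], msg_vec=[0, 2, 3]; VV[0]=max(VV[0],msg_vec) then VV[0][0]++ -> VV[0]=[1, 2, 3]
Event 5: SEND 1->0: VV[1][1]++ -> VV[1]=[0, 3, 0], msg_vec=[0, 3, 0]; VV[0]=max(VV[0],msg_vec) then VV[0][0]++ -> VV[0]=[2, 3, 3]
Final vectors: VV[0]=[2, 3, 3]; VV[1]=[0, 3, 0]; VV[2]=[0, 2, 3]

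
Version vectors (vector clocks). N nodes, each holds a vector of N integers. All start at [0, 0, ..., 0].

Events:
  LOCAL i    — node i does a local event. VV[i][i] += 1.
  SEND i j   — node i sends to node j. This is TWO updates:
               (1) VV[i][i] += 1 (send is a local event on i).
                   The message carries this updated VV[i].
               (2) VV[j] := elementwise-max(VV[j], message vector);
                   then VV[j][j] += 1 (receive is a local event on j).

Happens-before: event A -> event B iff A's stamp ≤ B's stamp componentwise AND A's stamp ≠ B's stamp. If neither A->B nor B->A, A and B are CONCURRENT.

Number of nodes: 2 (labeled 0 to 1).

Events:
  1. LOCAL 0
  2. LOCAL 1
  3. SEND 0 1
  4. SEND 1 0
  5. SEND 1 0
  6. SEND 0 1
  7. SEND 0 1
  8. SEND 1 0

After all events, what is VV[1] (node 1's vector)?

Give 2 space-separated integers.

Answer: 6 7

Derivation:
Initial: VV[0]=[0, 0]
Initial: VV[1]=[0, 0]
Event 1: LOCAL 0: VV[0][0]++ -> VV[0]=[1, 0]
Event 2: LOCAL 1: VV[1][1]++ -> VV[1]=[0, 1]
Event 3: SEND 0->1: VV[0][0]++ -> VV[0]=[2, 0], msg_vec=[2, 0]; VV[1]=max(VV[1],msg_vec) then VV[1][1]++ -> VV[1]=[2, 2]
Event 4: SEND 1->0: VV[1][1]++ -> VV[1]=[2, 3], msg_vec=[2, 3]; VV[0]=max(VV[0],msg_vec) then VV[0][0]++ -> VV[0]=[3, 3]
Event 5: SEND 1->0: VV[1][1]++ -> VV[1]=[2, 4], msg_vec=[2, 4]; VV[0]=max(VV[0],msg_vec) then VV[0][0]++ -> VV[0]=[4, 4]
Event 6: SEND 0->1: VV[0][0]++ -> VV[0]=[5, 4], msg_vec=[5, 4]; VV[1]=max(VV[1],msg_vec) then VV[1][1]++ -> VV[1]=[5, 5]
Event 7: SEND 0->1: VV[0][0]++ -> VV[0]=[6, 4], msg_vec=[6, 4]; VV[1]=max(VV[1],msg_vec) then VV[1][1]++ -> VV[1]=[6, 6]
Event 8: SEND 1->0: VV[1][1]++ -> VV[1]=[6, 7], msg_vec=[6, 7]; VV[0]=max(VV[0],msg_vec) then VV[0][0]++ -> VV[0]=[7, 7]
Final vectors: VV[0]=[7, 7]; VV[1]=[6, 7]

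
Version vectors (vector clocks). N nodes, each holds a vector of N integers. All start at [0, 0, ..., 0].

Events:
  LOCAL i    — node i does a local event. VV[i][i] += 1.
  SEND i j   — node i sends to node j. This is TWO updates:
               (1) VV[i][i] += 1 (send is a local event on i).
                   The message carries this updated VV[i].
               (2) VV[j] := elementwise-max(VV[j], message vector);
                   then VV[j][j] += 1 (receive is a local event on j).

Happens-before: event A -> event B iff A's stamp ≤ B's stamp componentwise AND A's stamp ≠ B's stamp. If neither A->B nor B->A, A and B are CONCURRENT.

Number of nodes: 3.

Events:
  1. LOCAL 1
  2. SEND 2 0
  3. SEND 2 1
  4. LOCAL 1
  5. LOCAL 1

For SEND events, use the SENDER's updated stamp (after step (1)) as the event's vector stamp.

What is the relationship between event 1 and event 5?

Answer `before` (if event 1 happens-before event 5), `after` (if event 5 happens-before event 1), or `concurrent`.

Answer: before

Derivation:
Initial: VV[0]=[0, 0, 0]
Initial: VV[1]=[0, 0, 0]
Initial: VV[2]=[0, 0, 0]
Event 1: LOCAL 1: VV[1][1]++ -> VV[1]=[0, 1, 0]
Event 2: SEND 2->0: VV[2][2]++ -> VV[2]=[0, 0, 1], msg_vec=[0, 0, 1]; VV[0]=max(VV[0],msg_vec) then VV[0][0]++ -> VV[0]=[1, 0, 1]
Event 3: SEND 2->1: VV[2][2]++ -> VV[2]=[0, 0, 2], msg_vec=[0, 0, 2]; VV[1]=max(VV[1],msg_vec) then VV[1][1]++ -> VV[1]=[0, 2, 2]
Event 4: LOCAL 1: VV[1][1]++ -> VV[1]=[0, 3, 2]
Event 5: LOCAL 1: VV[1][1]++ -> VV[1]=[0, 4, 2]
Event 1 stamp: [0, 1, 0]
Event 5 stamp: [0, 4, 2]
[0, 1, 0] <= [0, 4, 2]? True
[0, 4, 2] <= [0, 1, 0]? False
Relation: before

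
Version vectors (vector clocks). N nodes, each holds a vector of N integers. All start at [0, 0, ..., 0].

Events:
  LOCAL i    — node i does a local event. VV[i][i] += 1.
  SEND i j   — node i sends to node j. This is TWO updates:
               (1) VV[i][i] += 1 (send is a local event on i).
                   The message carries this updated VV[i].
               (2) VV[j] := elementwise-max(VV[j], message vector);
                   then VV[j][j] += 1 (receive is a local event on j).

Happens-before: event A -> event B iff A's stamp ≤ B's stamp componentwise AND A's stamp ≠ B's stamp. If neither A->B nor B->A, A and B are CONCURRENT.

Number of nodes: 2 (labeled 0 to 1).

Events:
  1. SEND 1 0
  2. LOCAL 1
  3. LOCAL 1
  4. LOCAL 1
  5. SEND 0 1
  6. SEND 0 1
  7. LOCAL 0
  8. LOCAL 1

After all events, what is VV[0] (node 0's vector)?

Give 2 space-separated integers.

Initial: VV[0]=[0, 0]
Initial: VV[1]=[0, 0]
Event 1: SEND 1->0: VV[1][1]++ -> VV[1]=[0, 1], msg_vec=[0, 1]; VV[0]=max(VV[0],msg_vec) then VV[0][0]++ -> VV[0]=[1, 1]
Event 2: LOCAL 1: VV[1][1]++ -> VV[1]=[0, 2]
Event 3: LOCAL 1: VV[1][1]++ -> VV[1]=[0, 3]
Event 4: LOCAL 1: VV[1][1]++ -> VV[1]=[0, 4]
Event 5: SEND 0->1: VV[0][0]++ -> VV[0]=[2, 1], msg_vec=[2, 1]; VV[1]=max(VV[1],msg_vec) then VV[1][1]++ -> VV[1]=[2, 5]
Event 6: SEND 0->1: VV[0][0]++ -> VV[0]=[3, 1], msg_vec=[3, 1]; VV[1]=max(VV[1],msg_vec) then VV[1][1]++ -> VV[1]=[3, 6]
Event 7: LOCAL 0: VV[0][0]++ -> VV[0]=[4, 1]
Event 8: LOCAL 1: VV[1][1]++ -> VV[1]=[3, 7]
Final vectors: VV[0]=[4, 1]; VV[1]=[3, 7]

Answer: 4 1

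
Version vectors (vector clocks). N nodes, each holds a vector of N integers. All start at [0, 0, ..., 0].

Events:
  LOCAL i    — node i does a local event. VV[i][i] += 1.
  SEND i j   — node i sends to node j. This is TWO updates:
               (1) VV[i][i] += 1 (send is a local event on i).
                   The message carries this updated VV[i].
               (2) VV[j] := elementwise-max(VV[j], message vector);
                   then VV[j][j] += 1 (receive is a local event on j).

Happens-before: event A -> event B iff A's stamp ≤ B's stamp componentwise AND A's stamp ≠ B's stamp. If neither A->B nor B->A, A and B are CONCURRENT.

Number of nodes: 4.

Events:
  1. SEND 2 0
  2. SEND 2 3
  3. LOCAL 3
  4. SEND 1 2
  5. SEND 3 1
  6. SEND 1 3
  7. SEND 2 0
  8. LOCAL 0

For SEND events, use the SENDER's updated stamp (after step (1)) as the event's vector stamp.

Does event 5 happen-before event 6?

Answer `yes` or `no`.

Answer: yes

Derivation:
Initial: VV[0]=[0, 0, 0, 0]
Initial: VV[1]=[0, 0, 0, 0]
Initial: VV[2]=[0, 0, 0, 0]
Initial: VV[3]=[0, 0, 0, 0]
Event 1: SEND 2->0: VV[2][2]++ -> VV[2]=[0, 0, 1, 0], msg_vec=[0, 0, 1, 0]; VV[0]=max(VV[0],msg_vec) then VV[0][0]++ -> VV[0]=[1, 0, 1, 0]
Event 2: SEND 2->3: VV[2][2]++ -> VV[2]=[0, 0, 2, 0], msg_vec=[0, 0, 2, 0]; VV[3]=max(VV[3],msg_vec) then VV[3][3]++ -> VV[3]=[0, 0, 2, 1]
Event 3: LOCAL 3: VV[3][3]++ -> VV[3]=[0, 0, 2, 2]
Event 4: SEND 1->2: VV[1][1]++ -> VV[1]=[0, 1, 0, 0], msg_vec=[0, 1, 0, 0]; VV[2]=max(VV[2],msg_vec) then VV[2][2]++ -> VV[2]=[0, 1, 3, 0]
Event 5: SEND 3->1: VV[3][3]++ -> VV[3]=[0, 0, 2, 3], msg_vec=[0, 0, 2, 3]; VV[1]=max(VV[1],msg_vec) then VV[1][1]++ -> VV[1]=[0, 2, 2, 3]
Event 6: SEND 1->3: VV[1][1]++ -> VV[1]=[0, 3, 2, 3], msg_vec=[0, 3, 2, 3]; VV[3]=max(VV[3],msg_vec) then VV[3][3]++ -> VV[3]=[0, 3, 2, 4]
Event 7: SEND 2->0: VV[2][2]++ -> VV[2]=[0, 1, 4, 0], msg_vec=[0, 1, 4, 0]; VV[0]=max(VV[0],msg_vec) then VV[0][0]++ -> VV[0]=[2, 1, 4, 0]
Event 8: LOCAL 0: VV[0][0]++ -> VV[0]=[3, 1, 4, 0]
Event 5 stamp: [0, 0, 2, 3]
Event 6 stamp: [0, 3, 2, 3]
[0, 0, 2, 3] <= [0, 3, 2, 3]? True. Equal? False. Happens-before: True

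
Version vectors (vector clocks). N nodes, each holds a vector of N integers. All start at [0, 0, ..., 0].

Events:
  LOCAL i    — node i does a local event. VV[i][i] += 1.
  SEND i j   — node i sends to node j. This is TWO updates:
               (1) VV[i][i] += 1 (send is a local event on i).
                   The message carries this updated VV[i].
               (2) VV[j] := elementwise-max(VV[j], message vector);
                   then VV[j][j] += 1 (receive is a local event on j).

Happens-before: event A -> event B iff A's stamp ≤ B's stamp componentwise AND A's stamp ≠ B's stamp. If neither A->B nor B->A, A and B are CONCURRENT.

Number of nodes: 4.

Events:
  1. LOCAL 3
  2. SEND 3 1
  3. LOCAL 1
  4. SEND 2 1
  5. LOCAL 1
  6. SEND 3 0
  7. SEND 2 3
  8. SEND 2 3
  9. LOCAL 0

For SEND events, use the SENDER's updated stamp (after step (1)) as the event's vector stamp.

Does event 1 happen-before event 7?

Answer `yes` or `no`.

Initial: VV[0]=[0, 0, 0, 0]
Initial: VV[1]=[0, 0, 0, 0]
Initial: VV[2]=[0, 0, 0, 0]
Initial: VV[3]=[0, 0, 0, 0]
Event 1: LOCAL 3: VV[3][3]++ -> VV[3]=[0, 0, 0, 1]
Event 2: SEND 3->1: VV[3][3]++ -> VV[3]=[0, 0, 0, 2], msg_vec=[0, 0, 0, 2]; VV[1]=max(VV[1],msg_vec) then VV[1][1]++ -> VV[1]=[0, 1, 0, 2]
Event 3: LOCAL 1: VV[1][1]++ -> VV[1]=[0, 2, 0, 2]
Event 4: SEND 2->1: VV[2][2]++ -> VV[2]=[0, 0, 1, 0], msg_vec=[0, 0, 1, 0]; VV[1]=max(VV[1],msg_vec) then VV[1][1]++ -> VV[1]=[0, 3, 1, 2]
Event 5: LOCAL 1: VV[1][1]++ -> VV[1]=[0, 4, 1, 2]
Event 6: SEND 3->0: VV[3][3]++ -> VV[3]=[0, 0, 0, 3], msg_vec=[0, 0, 0, 3]; VV[0]=max(VV[0],msg_vec) then VV[0][0]++ -> VV[0]=[1, 0, 0, 3]
Event 7: SEND 2->3: VV[2][2]++ -> VV[2]=[0, 0, 2, 0], msg_vec=[0, 0, 2, 0]; VV[3]=max(VV[3],msg_vec) then VV[3][3]++ -> VV[3]=[0, 0, 2, 4]
Event 8: SEND 2->3: VV[2][2]++ -> VV[2]=[0, 0, 3, 0], msg_vec=[0, 0, 3, 0]; VV[3]=max(VV[3],msg_vec) then VV[3][3]++ -> VV[3]=[0, 0, 3, 5]
Event 9: LOCAL 0: VV[0][0]++ -> VV[0]=[2, 0, 0, 3]
Event 1 stamp: [0, 0, 0, 1]
Event 7 stamp: [0, 0, 2, 0]
[0, 0, 0, 1] <= [0, 0, 2, 0]? False. Equal? False. Happens-before: False

Answer: no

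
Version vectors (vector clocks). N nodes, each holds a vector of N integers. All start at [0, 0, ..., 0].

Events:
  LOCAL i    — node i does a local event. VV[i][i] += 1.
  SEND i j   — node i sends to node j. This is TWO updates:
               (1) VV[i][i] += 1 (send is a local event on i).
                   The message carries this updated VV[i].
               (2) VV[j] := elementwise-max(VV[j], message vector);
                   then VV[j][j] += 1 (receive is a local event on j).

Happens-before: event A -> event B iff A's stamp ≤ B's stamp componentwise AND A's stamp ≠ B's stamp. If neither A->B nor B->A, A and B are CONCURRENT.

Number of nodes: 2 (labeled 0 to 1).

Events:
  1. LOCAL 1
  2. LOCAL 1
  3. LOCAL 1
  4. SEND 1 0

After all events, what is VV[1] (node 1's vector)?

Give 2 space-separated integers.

Answer: 0 4

Derivation:
Initial: VV[0]=[0, 0]
Initial: VV[1]=[0, 0]
Event 1: LOCAL 1: VV[1][1]++ -> VV[1]=[0, 1]
Event 2: LOCAL 1: VV[1][1]++ -> VV[1]=[0, 2]
Event 3: LOCAL 1: VV[1][1]++ -> VV[1]=[0, 3]
Event 4: SEND 1->0: VV[1][1]++ -> VV[1]=[0, 4], msg_vec=[0, 4]; VV[0]=max(VV[0],msg_vec) then VV[0][0]++ -> VV[0]=[1, 4]
Final vectors: VV[0]=[1, 4]; VV[1]=[0, 4]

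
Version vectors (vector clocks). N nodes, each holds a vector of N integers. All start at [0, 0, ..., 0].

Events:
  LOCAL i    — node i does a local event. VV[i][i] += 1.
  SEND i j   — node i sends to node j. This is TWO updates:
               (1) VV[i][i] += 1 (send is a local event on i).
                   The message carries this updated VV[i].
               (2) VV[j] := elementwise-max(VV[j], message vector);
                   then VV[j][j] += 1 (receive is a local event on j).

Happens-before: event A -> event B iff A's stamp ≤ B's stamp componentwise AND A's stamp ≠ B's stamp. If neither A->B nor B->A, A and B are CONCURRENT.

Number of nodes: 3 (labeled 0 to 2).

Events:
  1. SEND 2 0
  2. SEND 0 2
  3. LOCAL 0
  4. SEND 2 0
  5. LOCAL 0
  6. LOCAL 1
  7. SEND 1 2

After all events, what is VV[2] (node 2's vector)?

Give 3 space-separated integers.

Initial: VV[0]=[0, 0, 0]
Initial: VV[1]=[0, 0, 0]
Initial: VV[2]=[0, 0, 0]
Event 1: SEND 2->0: VV[2][2]++ -> VV[2]=[0, 0, 1], msg_vec=[0, 0, 1]; VV[0]=max(VV[0],msg_vec) then VV[0][0]++ -> VV[0]=[1, 0, 1]
Event 2: SEND 0->2: VV[0][0]++ -> VV[0]=[2, 0, 1], msg_vec=[2, 0, 1]; VV[2]=max(VV[2],msg_vec) then VV[2][2]++ -> VV[2]=[2, 0, 2]
Event 3: LOCAL 0: VV[0][0]++ -> VV[0]=[3, 0, 1]
Event 4: SEND 2->0: VV[2][2]++ -> VV[2]=[2, 0, 3], msg_vec=[2, 0, 3]; VV[0]=max(VV[0],msg_vec) then VV[0][0]++ -> VV[0]=[4, 0, 3]
Event 5: LOCAL 0: VV[0][0]++ -> VV[0]=[5, 0, 3]
Event 6: LOCAL 1: VV[1][1]++ -> VV[1]=[0, 1, 0]
Event 7: SEND 1->2: VV[1][1]++ -> VV[1]=[0, 2, 0], msg_vec=[0, 2, 0]; VV[2]=max(VV[2],msg_vec) then VV[2][2]++ -> VV[2]=[2, 2, 4]
Final vectors: VV[0]=[5, 0, 3]; VV[1]=[0, 2, 0]; VV[2]=[2, 2, 4]

Answer: 2 2 4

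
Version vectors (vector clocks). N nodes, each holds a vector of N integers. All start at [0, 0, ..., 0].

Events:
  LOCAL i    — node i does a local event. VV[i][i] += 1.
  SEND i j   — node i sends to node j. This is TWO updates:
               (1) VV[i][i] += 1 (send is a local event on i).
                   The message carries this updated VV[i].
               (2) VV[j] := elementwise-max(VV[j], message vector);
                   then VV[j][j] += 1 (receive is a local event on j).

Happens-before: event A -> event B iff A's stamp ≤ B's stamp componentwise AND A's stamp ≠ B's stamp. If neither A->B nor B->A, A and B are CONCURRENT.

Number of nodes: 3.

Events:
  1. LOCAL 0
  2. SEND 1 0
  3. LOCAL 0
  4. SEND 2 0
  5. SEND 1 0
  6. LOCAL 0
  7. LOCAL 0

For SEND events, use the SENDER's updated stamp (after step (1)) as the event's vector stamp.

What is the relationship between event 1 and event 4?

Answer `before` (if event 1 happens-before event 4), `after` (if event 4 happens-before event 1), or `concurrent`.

Answer: concurrent

Derivation:
Initial: VV[0]=[0, 0, 0]
Initial: VV[1]=[0, 0, 0]
Initial: VV[2]=[0, 0, 0]
Event 1: LOCAL 0: VV[0][0]++ -> VV[0]=[1, 0, 0]
Event 2: SEND 1->0: VV[1][1]++ -> VV[1]=[0, 1, 0], msg_vec=[0, 1, 0]; VV[0]=max(VV[0],msg_vec) then VV[0][0]++ -> VV[0]=[2, 1, 0]
Event 3: LOCAL 0: VV[0][0]++ -> VV[0]=[3, 1, 0]
Event 4: SEND 2->0: VV[2][2]++ -> VV[2]=[0, 0, 1], msg_vec=[0, 0, 1]; VV[0]=max(VV[0],msg_vec) then VV[0][0]++ -> VV[0]=[4, 1, 1]
Event 5: SEND 1->0: VV[1][1]++ -> VV[1]=[0, 2, 0], msg_vec=[0, 2, 0]; VV[0]=max(VV[0],msg_vec) then VV[0][0]++ -> VV[0]=[5, 2, 1]
Event 6: LOCAL 0: VV[0][0]++ -> VV[0]=[6, 2, 1]
Event 7: LOCAL 0: VV[0][0]++ -> VV[0]=[7, 2, 1]
Event 1 stamp: [1, 0, 0]
Event 4 stamp: [0, 0, 1]
[1, 0, 0] <= [0, 0, 1]? False
[0, 0, 1] <= [1, 0, 0]? False
Relation: concurrent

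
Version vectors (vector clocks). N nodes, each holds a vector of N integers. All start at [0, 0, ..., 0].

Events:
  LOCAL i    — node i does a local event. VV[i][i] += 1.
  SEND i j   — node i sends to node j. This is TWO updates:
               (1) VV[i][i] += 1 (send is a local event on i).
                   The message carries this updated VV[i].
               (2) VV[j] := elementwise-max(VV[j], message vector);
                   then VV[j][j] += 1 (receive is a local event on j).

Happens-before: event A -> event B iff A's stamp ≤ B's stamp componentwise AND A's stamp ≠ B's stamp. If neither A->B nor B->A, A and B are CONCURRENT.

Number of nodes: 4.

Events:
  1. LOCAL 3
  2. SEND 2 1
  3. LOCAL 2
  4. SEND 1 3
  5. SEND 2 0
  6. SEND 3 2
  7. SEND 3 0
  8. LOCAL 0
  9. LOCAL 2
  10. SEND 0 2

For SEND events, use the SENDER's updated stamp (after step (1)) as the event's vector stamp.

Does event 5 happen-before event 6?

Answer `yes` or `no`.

Answer: no

Derivation:
Initial: VV[0]=[0, 0, 0, 0]
Initial: VV[1]=[0, 0, 0, 0]
Initial: VV[2]=[0, 0, 0, 0]
Initial: VV[3]=[0, 0, 0, 0]
Event 1: LOCAL 3: VV[3][3]++ -> VV[3]=[0, 0, 0, 1]
Event 2: SEND 2->1: VV[2][2]++ -> VV[2]=[0, 0, 1, 0], msg_vec=[0, 0, 1, 0]; VV[1]=max(VV[1],msg_vec) then VV[1][1]++ -> VV[1]=[0, 1, 1, 0]
Event 3: LOCAL 2: VV[2][2]++ -> VV[2]=[0, 0, 2, 0]
Event 4: SEND 1->3: VV[1][1]++ -> VV[1]=[0, 2, 1, 0], msg_vec=[0, 2, 1, 0]; VV[3]=max(VV[3],msg_vec) then VV[3][3]++ -> VV[3]=[0, 2, 1, 2]
Event 5: SEND 2->0: VV[2][2]++ -> VV[2]=[0, 0, 3, 0], msg_vec=[0, 0, 3, 0]; VV[0]=max(VV[0],msg_vec) then VV[0][0]++ -> VV[0]=[1, 0, 3, 0]
Event 6: SEND 3->2: VV[3][3]++ -> VV[3]=[0, 2, 1, 3], msg_vec=[0, 2, 1, 3]; VV[2]=max(VV[2],msg_vec) then VV[2][2]++ -> VV[2]=[0, 2, 4, 3]
Event 7: SEND 3->0: VV[3][3]++ -> VV[3]=[0, 2, 1, 4], msg_vec=[0, 2, 1, 4]; VV[0]=max(VV[0],msg_vec) then VV[0][0]++ -> VV[0]=[2, 2, 3, 4]
Event 8: LOCAL 0: VV[0][0]++ -> VV[0]=[3, 2, 3, 4]
Event 9: LOCAL 2: VV[2][2]++ -> VV[2]=[0, 2, 5, 3]
Event 10: SEND 0->2: VV[0][0]++ -> VV[0]=[4, 2, 3, 4], msg_vec=[4, 2, 3, 4]; VV[2]=max(VV[2],msg_vec) then VV[2][2]++ -> VV[2]=[4, 2, 6, 4]
Event 5 stamp: [0, 0, 3, 0]
Event 6 stamp: [0, 2, 1, 3]
[0, 0, 3, 0] <= [0, 2, 1, 3]? False. Equal? False. Happens-before: False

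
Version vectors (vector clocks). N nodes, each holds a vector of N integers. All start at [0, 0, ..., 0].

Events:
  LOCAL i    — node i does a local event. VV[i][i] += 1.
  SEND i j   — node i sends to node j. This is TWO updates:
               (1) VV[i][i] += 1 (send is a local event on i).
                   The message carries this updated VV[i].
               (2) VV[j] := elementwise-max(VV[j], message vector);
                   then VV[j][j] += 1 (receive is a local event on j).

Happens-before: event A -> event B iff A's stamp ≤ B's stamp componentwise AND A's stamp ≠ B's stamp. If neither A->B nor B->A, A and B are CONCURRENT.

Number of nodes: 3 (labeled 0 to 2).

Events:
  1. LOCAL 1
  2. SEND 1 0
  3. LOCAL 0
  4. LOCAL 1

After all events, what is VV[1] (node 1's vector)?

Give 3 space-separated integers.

Answer: 0 3 0

Derivation:
Initial: VV[0]=[0, 0, 0]
Initial: VV[1]=[0, 0, 0]
Initial: VV[2]=[0, 0, 0]
Event 1: LOCAL 1: VV[1][1]++ -> VV[1]=[0, 1, 0]
Event 2: SEND 1->0: VV[1][1]++ -> VV[1]=[0, 2, 0], msg_vec=[0, 2, 0]; VV[0]=max(VV[0],msg_vec) then VV[0][0]++ -> VV[0]=[1, 2, 0]
Event 3: LOCAL 0: VV[0][0]++ -> VV[0]=[2, 2, 0]
Event 4: LOCAL 1: VV[1][1]++ -> VV[1]=[0, 3, 0]
Final vectors: VV[0]=[2, 2, 0]; VV[1]=[0, 3, 0]; VV[2]=[0, 0, 0]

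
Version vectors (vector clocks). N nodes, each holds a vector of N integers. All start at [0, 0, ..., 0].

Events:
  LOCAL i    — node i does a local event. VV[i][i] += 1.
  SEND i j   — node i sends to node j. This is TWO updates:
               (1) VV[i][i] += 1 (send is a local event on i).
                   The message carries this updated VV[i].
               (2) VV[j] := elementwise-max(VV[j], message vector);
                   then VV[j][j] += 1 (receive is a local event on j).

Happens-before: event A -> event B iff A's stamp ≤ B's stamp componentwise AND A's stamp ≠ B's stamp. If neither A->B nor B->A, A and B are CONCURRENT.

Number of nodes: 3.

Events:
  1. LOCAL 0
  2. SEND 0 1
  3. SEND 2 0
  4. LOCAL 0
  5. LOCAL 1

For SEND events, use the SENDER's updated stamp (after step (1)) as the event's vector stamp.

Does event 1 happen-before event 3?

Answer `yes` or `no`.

Answer: no

Derivation:
Initial: VV[0]=[0, 0, 0]
Initial: VV[1]=[0, 0, 0]
Initial: VV[2]=[0, 0, 0]
Event 1: LOCAL 0: VV[0][0]++ -> VV[0]=[1, 0, 0]
Event 2: SEND 0->1: VV[0][0]++ -> VV[0]=[2, 0, 0], msg_vec=[2, 0, 0]; VV[1]=max(VV[1],msg_vec) then VV[1][1]++ -> VV[1]=[2, 1, 0]
Event 3: SEND 2->0: VV[2][2]++ -> VV[2]=[0, 0, 1], msg_vec=[0, 0, 1]; VV[0]=max(VV[0],msg_vec) then VV[0][0]++ -> VV[0]=[3, 0, 1]
Event 4: LOCAL 0: VV[0][0]++ -> VV[0]=[4, 0, 1]
Event 5: LOCAL 1: VV[1][1]++ -> VV[1]=[2, 2, 0]
Event 1 stamp: [1, 0, 0]
Event 3 stamp: [0, 0, 1]
[1, 0, 0] <= [0, 0, 1]? False. Equal? False. Happens-before: False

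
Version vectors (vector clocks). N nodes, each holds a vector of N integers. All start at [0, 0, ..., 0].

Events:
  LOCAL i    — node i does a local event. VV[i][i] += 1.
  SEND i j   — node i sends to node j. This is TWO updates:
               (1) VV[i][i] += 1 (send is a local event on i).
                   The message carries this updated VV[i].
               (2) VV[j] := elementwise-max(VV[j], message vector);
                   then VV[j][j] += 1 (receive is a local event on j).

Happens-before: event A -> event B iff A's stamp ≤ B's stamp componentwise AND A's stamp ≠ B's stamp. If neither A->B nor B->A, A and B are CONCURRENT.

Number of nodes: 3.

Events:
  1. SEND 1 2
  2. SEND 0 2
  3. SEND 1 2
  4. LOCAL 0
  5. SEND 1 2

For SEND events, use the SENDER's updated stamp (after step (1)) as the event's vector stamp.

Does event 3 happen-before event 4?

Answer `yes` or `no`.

Answer: no

Derivation:
Initial: VV[0]=[0, 0, 0]
Initial: VV[1]=[0, 0, 0]
Initial: VV[2]=[0, 0, 0]
Event 1: SEND 1->2: VV[1][1]++ -> VV[1]=[0, 1, 0], msg_vec=[0, 1, 0]; VV[2]=max(VV[2],msg_vec) then VV[2][2]++ -> VV[2]=[0, 1, 1]
Event 2: SEND 0->2: VV[0][0]++ -> VV[0]=[1, 0, 0], msg_vec=[1, 0, 0]; VV[2]=max(VV[2],msg_vec) then VV[2][2]++ -> VV[2]=[1, 1, 2]
Event 3: SEND 1->2: VV[1][1]++ -> VV[1]=[0, 2, 0], msg_vec=[0, 2, 0]; VV[2]=max(VV[2],msg_vec) then VV[2][2]++ -> VV[2]=[1, 2, 3]
Event 4: LOCAL 0: VV[0][0]++ -> VV[0]=[2, 0, 0]
Event 5: SEND 1->2: VV[1][1]++ -> VV[1]=[0, 3, 0], msg_vec=[0, 3, 0]; VV[2]=max(VV[2],msg_vec) then VV[2][2]++ -> VV[2]=[1, 3, 4]
Event 3 stamp: [0, 2, 0]
Event 4 stamp: [2, 0, 0]
[0, 2, 0] <= [2, 0, 0]? False. Equal? False. Happens-before: False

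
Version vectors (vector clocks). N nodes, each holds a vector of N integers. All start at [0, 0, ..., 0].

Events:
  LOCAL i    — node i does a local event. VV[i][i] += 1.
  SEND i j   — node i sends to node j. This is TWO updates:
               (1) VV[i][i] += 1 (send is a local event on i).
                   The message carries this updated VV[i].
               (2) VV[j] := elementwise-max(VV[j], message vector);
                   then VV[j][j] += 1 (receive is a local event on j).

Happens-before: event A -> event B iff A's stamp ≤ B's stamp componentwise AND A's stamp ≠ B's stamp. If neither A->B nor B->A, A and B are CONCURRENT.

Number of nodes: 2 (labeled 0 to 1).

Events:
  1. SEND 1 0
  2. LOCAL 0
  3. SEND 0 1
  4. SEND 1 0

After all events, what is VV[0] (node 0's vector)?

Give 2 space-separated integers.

Initial: VV[0]=[0, 0]
Initial: VV[1]=[0, 0]
Event 1: SEND 1->0: VV[1][1]++ -> VV[1]=[0, 1], msg_vec=[0, 1]; VV[0]=max(VV[0],msg_vec) then VV[0][0]++ -> VV[0]=[1, 1]
Event 2: LOCAL 0: VV[0][0]++ -> VV[0]=[2, 1]
Event 3: SEND 0->1: VV[0][0]++ -> VV[0]=[3, 1], msg_vec=[3, 1]; VV[1]=max(VV[1],msg_vec) then VV[1][1]++ -> VV[1]=[3, 2]
Event 4: SEND 1->0: VV[1][1]++ -> VV[1]=[3, 3], msg_vec=[3, 3]; VV[0]=max(VV[0],msg_vec) then VV[0][0]++ -> VV[0]=[4, 3]
Final vectors: VV[0]=[4, 3]; VV[1]=[3, 3]

Answer: 4 3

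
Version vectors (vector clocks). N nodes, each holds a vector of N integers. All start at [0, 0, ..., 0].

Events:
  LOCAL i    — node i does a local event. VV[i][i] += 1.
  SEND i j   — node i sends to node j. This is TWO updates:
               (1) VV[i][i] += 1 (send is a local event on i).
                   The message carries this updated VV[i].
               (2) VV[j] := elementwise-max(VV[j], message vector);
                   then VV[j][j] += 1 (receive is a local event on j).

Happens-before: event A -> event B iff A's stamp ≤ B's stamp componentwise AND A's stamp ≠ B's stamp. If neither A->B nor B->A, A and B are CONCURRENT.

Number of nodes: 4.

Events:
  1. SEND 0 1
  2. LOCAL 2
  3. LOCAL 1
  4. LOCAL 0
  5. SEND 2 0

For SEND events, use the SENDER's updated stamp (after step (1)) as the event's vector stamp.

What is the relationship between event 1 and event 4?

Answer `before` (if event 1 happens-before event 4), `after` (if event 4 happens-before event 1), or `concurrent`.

Answer: before

Derivation:
Initial: VV[0]=[0, 0, 0, 0]
Initial: VV[1]=[0, 0, 0, 0]
Initial: VV[2]=[0, 0, 0, 0]
Initial: VV[3]=[0, 0, 0, 0]
Event 1: SEND 0->1: VV[0][0]++ -> VV[0]=[1, 0, 0, 0], msg_vec=[1, 0, 0, 0]; VV[1]=max(VV[1],msg_vec) then VV[1][1]++ -> VV[1]=[1, 1, 0, 0]
Event 2: LOCAL 2: VV[2][2]++ -> VV[2]=[0, 0, 1, 0]
Event 3: LOCAL 1: VV[1][1]++ -> VV[1]=[1, 2, 0, 0]
Event 4: LOCAL 0: VV[0][0]++ -> VV[0]=[2, 0, 0, 0]
Event 5: SEND 2->0: VV[2][2]++ -> VV[2]=[0, 0, 2, 0], msg_vec=[0, 0, 2, 0]; VV[0]=max(VV[0],msg_vec) then VV[0][0]++ -> VV[0]=[3, 0, 2, 0]
Event 1 stamp: [1, 0, 0, 0]
Event 4 stamp: [2, 0, 0, 0]
[1, 0, 0, 0] <= [2, 0, 0, 0]? True
[2, 0, 0, 0] <= [1, 0, 0, 0]? False
Relation: before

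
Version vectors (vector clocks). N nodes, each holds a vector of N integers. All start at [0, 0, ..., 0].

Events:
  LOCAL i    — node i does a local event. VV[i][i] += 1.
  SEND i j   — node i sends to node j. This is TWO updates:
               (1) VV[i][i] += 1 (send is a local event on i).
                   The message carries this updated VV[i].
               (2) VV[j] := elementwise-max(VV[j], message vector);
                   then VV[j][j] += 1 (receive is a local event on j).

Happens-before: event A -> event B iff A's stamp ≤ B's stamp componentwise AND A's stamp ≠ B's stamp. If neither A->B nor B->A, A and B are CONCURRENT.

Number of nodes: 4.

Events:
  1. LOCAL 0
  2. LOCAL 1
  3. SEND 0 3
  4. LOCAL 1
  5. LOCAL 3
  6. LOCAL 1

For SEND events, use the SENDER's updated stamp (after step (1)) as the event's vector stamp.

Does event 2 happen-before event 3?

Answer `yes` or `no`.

Initial: VV[0]=[0, 0, 0, 0]
Initial: VV[1]=[0, 0, 0, 0]
Initial: VV[2]=[0, 0, 0, 0]
Initial: VV[3]=[0, 0, 0, 0]
Event 1: LOCAL 0: VV[0][0]++ -> VV[0]=[1, 0, 0, 0]
Event 2: LOCAL 1: VV[1][1]++ -> VV[1]=[0, 1, 0, 0]
Event 3: SEND 0->3: VV[0][0]++ -> VV[0]=[2, 0, 0, 0], msg_vec=[2, 0, 0, 0]; VV[3]=max(VV[3],msg_vec) then VV[3][3]++ -> VV[3]=[2, 0, 0, 1]
Event 4: LOCAL 1: VV[1][1]++ -> VV[1]=[0, 2, 0, 0]
Event 5: LOCAL 3: VV[3][3]++ -> VV[3]=[2, 0, 0, 2]
Event 6: LOCAL 1: VV[1][1]++ -> VV[1]=[0, 3, 0, 0]
Event 2 stamp: [0, 1, 0, 0]
Event 3 stamp: [2, 0, 0, 0]
[0, 1, 0, 0] <= [2, 0, 0, 0]? False. Equal? False. Happens-before: False

Answer: no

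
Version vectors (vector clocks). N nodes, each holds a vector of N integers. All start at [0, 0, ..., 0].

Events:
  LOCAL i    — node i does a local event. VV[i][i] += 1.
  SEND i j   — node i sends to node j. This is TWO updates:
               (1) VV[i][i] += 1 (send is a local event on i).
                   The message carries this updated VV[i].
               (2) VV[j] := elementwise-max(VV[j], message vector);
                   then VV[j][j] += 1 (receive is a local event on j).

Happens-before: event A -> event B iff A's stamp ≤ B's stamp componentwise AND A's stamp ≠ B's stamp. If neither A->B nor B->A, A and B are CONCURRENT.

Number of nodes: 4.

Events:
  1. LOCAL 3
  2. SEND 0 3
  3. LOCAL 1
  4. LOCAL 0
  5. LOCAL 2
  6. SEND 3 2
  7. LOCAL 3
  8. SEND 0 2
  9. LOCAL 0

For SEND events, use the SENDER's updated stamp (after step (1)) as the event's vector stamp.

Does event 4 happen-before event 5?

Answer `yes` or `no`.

Initial: VV[0]=[0, 0, 0, 0]
Initial: VV[1]=[0, 0, 0, 0]
Initial: VV[2]=[0, 0, 0, 0]
Initial: VV[3]=[0, 0, 0, 0]
Event 1: LOCAL 3: VV[3][3]++ -> VV[3]=[0, 0, 0, 1]
Event 2: SEND 0->3: VV[0][0]++ -> VV[0]=[1, 0, 0, 0], msg_vec=[1, 0, 0, 0]; VV[3]=max(VV[3],msg_vec) then VV[3][3]++ -> VV[3]=[1, 0, 0, 2]
Event 3: LOCAL 1: VV[1][1]++ -> VV[1]=[0, 1, 0, 0]
Event 4: LOCAL 0: VV[0][0]++ -> VV[0]=[2, 0, 0, 0]
Event 5: LOCAL 2: VV[2][2]++ -> VV[2]=[0, 0, 1, 0]
Event 6: SEND 3->2: VV[3][3]++ -> VV[3]=[1, 0, 0, 3], msg_vec=[1, 0, 0, 3]; VV[2]=max(VV[2],msg_vec) then VV[2][2]++ -> VV[2]=[1, 0, 2, 3]
Event 7: LOCAL 3: VV[3][3]++ -> VV[3]=[1, 0, 0, 4]
Event 8: SEND 0->2: VV[0][0]++ -> VV[0]=[3, 0, 0, 0], msg_vec=[3, 0, 0, 0]; VV[2]=max(VV[2],msg_vec) then VV[2][2]++ -> VV[2]=[3, 0, 3, 3]
Event 9: LOCAL 0: VV[0][0]++ -> VV[0]=[4, 0, 0, 0]
Event 4 stamp: [2, 0, 0, 0]
Event 5 stamp: [0, 0, 1, 0]
[2, 0, 0, 0] <= [0, 0, 1, 0]? False. Equal? False. Happens-before: False

Answer: no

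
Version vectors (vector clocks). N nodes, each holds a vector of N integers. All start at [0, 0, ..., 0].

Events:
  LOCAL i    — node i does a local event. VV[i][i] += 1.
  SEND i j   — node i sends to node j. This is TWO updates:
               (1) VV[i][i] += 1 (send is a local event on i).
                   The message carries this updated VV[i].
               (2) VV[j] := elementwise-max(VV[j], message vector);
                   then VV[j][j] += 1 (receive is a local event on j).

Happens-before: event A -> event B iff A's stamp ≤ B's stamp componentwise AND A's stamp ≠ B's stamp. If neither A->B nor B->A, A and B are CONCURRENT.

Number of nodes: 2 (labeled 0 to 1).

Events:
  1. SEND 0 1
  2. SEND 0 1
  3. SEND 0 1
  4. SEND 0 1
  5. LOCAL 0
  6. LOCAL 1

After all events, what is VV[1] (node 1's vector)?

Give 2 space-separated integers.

Initial: VV[0]=[0, 0]
Initial: VV[1]=[0, 0]
Event 1: SEND 0->1: VV[0][0]++ -> VV[0]=[1, 0], msg_vec=[1, 0]; VV[1]=max(VV[1],msg_vec) then VV[1][1]++ -> VV[1]=[1, 1]
Event 2: SEND 0->1: VV[0][0]++ -> VV[0]=[2, 0], msg_vec=[2, 0]; VV[1]=max(VV[1],msg_vec) then VV[1][1]++ -> VV[1]=[2, 2]
Event 3: SEND 0->1: VV[0][0]++ -> VV[0]=[3, 0], msg_vec=[3, 0]; VV[1]=max(VV[1],msg_vec) then VV[1][1]++ -> VV[1]=[3, 3]
Event 4: SEND 0->1: VV[0][0]++ -> VV[0]=[4, 0], msg_vec=[4, 0]; VV[1]=max(VV[1],msg_vec) then VV[1][1]++ -> VV[1]=[4, 4]
Event 5: LOCAL 0: VV[0][0]++ -> VV[0]=[5, 0]
Event 6: LOCAL 1: VV[1][1]++ -> VV[1]=[4, 5]
Final vectors: VV[0]=[5, 0]; VV[1]=[4, 5]

Answer: 4 5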